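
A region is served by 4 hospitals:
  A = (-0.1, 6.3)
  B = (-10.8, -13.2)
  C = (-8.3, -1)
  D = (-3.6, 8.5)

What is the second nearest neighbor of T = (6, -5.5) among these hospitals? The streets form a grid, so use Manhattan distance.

d(T,A) = |6−(-0.1)| + |-5.5−6.3| = 6.1 + 11.8 = 17.9
d(T,B) = |6−(-10.8)| + |-5.5−(-13.2)| = 16.8 + 7.7 = 24.5
d(T,C) = |6−(-8.3)| + |-5.5−(-1)| = 14.3 + 4.5 = 18.8
d(T,D) = |6−(-3.6)| + |-5.5−8.5| = 9.6 + 14 = 23.6
Sorted ascending: A, C, D, … — the second-nearest is C.

C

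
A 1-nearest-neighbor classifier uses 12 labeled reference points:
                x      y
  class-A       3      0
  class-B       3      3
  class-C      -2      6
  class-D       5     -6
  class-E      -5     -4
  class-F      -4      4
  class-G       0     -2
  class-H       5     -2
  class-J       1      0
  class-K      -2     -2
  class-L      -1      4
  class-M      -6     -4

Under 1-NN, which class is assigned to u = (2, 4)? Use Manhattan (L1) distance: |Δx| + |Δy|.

class-B

d(u, class-A) = |2−3| + |4−0| = 1 + 4 = 5
d(u, class-B) = |2−3| + |4−3| = 1 + 1 = 2
d(u, class-C) = |2−(-2)| + |4−6| = 4 + 2 = 6
d(u, class-D) = |2−5| + |4−(-6)| = 3 + 10 = 13
d(u, class-E) = |2−(-5)| + |4−(-4)| = 7 + 8 = 15
d(u, class-F) = |2−(-4)| + |4−4| = 6 + 0 = 6
d(u, class-G) = |2−0| + |4−(-2)| = 2 + 6 = 8
d(u, class-H) = |2−5| + |4−(-2)| = 3 + 6 = 9
d(u, class-J) = |2−1| + |4−0| = 1 + 4 = 5
d(u, class-K) = |2−(-2)| + |4−(-2)| = 4 + 6 = 10
d(u, class-L) = |2−(-1)| + |4−4| = 3 + 0 = 3
d(u, class-M) = |2−(-6)| + |4−(-4)| = 8 + 8 = 16
class-B is nearest.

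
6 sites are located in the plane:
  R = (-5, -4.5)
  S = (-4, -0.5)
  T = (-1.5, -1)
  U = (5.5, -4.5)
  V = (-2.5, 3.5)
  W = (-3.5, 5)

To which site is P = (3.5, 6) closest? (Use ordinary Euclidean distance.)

V

Squared Euclidean distances:
|PR|² = 72.25 + 110.25 = 182.5
|PS|² = 56.25 + 42.25 = 98.5
|PT|² = 25 + 49 = 74
|PU|² = 4 + 110.25 = 114.25
|PV|² = 36 + 6.25 = 42.25
|PW|² = 49 + 1 = 50
The smallest is to V, so P lies in the Voronoi region of V.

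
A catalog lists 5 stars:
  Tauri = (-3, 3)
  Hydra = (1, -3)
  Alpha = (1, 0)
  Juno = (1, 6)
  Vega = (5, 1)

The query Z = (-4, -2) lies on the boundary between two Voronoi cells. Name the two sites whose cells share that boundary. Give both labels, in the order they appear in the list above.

Squared distances from Z to each site:
d²(Z, Tauri) = (-4−(-3))² + (-2−3)² = 1 + 25 = 26
d²(Z, Hydra) = (-4−1)² + (-2−(-3))² = 25 + 1 = 26
d²(Z, Alpha) = (-4−1)² + (-2−0)² = 25 + 4 = 29
d²(Z, Juno) = (-4−1)² + (-2−6)² = 25 + 64 = 89
d²(Z, Vega) = (-4−5)² + (-2−1)² = 81 + 9 = 90
Z is equidistant from Tauri and Hydra (both at squared distance 26), and every other site is strictly farther — so Z lies on the Tauri–Hydra Voronoi edge.

Tauri and Hydra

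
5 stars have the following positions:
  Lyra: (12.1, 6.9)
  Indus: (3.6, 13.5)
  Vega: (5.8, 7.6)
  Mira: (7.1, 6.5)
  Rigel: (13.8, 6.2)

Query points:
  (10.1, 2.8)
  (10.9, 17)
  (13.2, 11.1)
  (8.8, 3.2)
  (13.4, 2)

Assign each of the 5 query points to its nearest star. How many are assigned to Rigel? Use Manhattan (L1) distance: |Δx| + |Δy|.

(10.1, 2.8) — d to each: Lyra:6.1, Indus:17.2, Vega:9.1, Mira:6.7, Rigel:7.1 → nearest is Lyra
(10.9, 17) — d to each: Lyra:11.3, Indus:10.8, Vega:14.5, Mira:14.3, Rigel:13.7 → nearest is Indus
(13.2, 11.1) — d to each: Lyra:5.3, Indus:12, Vega:10.9, Mira:10.7, Rigel:5.5 → nearest is Lyra
(8.8, 3.2) — d to each: Lyra:7, Indus:15.5, Vega:7.4, Mira:5, Rigel:8 → nearest is Mira
(13.4, 2) — d to each: Lyra:6.2, Indus:21.3, Vega:13.2, Mira:10.8, Rigel:4.6 → nearest is Rigel
1 of the 5 points has Rigel as nearest.

1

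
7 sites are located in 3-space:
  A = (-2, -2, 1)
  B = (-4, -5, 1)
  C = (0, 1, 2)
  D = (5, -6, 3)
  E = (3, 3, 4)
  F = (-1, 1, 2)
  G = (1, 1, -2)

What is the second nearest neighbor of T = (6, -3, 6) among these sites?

E

Squared Euclidean distances:
|TA|² = (6−(-2))² + (-3−(-2))² + (6−1)² = 64 + 1 + 25 = 90
|TB|² = (6−(-4))² + (-3−(-5))² + (6−1)² = 100 + 4 + 25 = 129
|TC|² = (6−0)² + (-3−1)² + (6−2)² = 36 + 16 + 16 = 68
|TD|² = (6−5)² + (-3−(-6))² + (6−3)² = 1 + 9 + 9 = 19
|TE|² = (6−3)² + (-3−3)² + (6−4)² = 9 + 36 + 4 = 49
|TF|² = (6−(-1))² + (-3−1)² + (6−2)² = 49 + 16 + 16 = 81
|TG|² = (6−1)² + (-3−1)² + (6−(-2))² = 25 + 16 + 64 = 105
Sorted ascending: D, E, C, … — the second-nearest is E.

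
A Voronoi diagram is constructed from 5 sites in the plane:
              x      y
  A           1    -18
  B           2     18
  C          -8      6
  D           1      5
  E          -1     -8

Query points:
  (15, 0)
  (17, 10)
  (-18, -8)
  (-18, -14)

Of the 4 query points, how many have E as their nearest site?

(15, 0) — d² to each: A:520, B:493, C:565, D:221, E:320 → nearest is D
(17, 10) — d² to each: A:1040, B:289, C:641, D:281, E:648 → nearest is D
(-18, -8) — d² to each: A:461, B:1076, C:296, D:530, E:289 → nearest is E
(-18, -14) — d² to each: A:377, B:1424, C:500, D:722, E:325 → nearest is E
2 of the 4 points have E as nearest.

2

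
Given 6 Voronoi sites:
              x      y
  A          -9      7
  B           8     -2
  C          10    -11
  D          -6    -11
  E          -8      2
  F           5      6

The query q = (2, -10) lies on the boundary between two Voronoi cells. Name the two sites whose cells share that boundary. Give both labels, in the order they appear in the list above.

Squared distances from q to each site:
|qA|² = (2−(-9))² + (-10−7)² = 121 + 289 = 410
|qB|² = (2−8)² + (-10−(-2))² = 36 + 64 = 100
|qC|² = (2−10)² + (-10−(-11))² = 64 + 1 = 65
|qD|² = (2−(-6))² + (-10−(-11))² = 64 + 1 = 65
|qE|² = (2−(-8))² + (-10−2)² = 100 + 144 = 244
|qF|² = (2−5)² + (-10−6)² = 9 + 256 = 265
q is equidistant from C and D (both at squared distance 65), and every other site is strictly farther — so q lies on the C–D Voronoi edge.

C and D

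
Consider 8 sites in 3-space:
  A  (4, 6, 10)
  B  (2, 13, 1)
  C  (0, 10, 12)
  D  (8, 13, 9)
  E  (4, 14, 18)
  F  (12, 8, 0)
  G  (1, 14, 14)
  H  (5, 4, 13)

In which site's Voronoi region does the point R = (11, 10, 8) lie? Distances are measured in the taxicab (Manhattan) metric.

d(R,A) = |11−4| + |10−6| + |8−10| = 7 + 4 + 2 = 13
d(R,B) = |11−2| + |10−13| + |8−1| = 9 + 3 + 7 = 19
d(R,C) = |11−0| + |10−10| + |8−12| = 11 + 0 + 4 = 15
d(R,D) = |11−8| + |10−13| + |8−9| = 3 + 3 + 1 = 7
d(R,E) = |11−4| + |10−14| + |8−18| = 7 + 4 + 10 = 21
d(R,F) = |11−12| + |10−8| + |8−0| = 1 + 2 + 8 = 11
d(R,G) = |11−1| + |10−14| + |8−14| = 10 + 4 + 6 = 20
d(R,H) = |11−5| + |10−4| + |8−13| = 6 + 6 + 5 = 17
D is nearest.

D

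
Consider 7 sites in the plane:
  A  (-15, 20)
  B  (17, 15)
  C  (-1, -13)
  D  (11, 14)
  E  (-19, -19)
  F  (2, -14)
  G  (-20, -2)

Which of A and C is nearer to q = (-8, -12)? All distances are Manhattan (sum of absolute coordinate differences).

d(q,A) = |-8−(-15)| + |-12−20| = 7 + 32 = 39
d(q,C) = |-8−(-1)| + |-12−(-13)| = 7 + 1 = 8
39 > 8, so C is closer.

C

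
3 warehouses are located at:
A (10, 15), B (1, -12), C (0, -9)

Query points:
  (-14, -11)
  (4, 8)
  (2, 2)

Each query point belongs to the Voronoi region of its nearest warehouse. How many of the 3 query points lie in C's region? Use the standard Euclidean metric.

(-14, -11) — d² to each: A:1252, B:226, C:200 → nearest is C
(4, 8) — d² to each: A:85, B:409, C:305 → nearest is A
(2, 2) — d² to each: A:233, B:197, C:125 → nearest is C
2 of the 3 points have C as nearest.

2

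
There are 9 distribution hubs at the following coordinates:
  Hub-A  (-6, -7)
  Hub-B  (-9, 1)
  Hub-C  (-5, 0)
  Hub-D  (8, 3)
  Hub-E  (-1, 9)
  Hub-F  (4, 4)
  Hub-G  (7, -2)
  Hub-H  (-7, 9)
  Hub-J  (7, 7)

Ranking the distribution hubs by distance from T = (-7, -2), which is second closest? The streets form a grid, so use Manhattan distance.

d(T, Hub-A) = |-7−(-6)| + |-2−(-7)| = 1 + 5 = 6
d(T, Hub-B) = |-7−(-9)| + |-2−1| = 2 + 3 = 5
d(T, Hub-C) = |-7−(-5)| + |-2−0| = 2 + 2 = 4
d(T, Hub-D) = |-7−8| + |-2−3| = 15 + 5 = 20
d(T, Hub-E) = |-7−(-1)| + |-2−9| = 6 + 11 = 17
d(T, Hub-F) = |-7−4| + |-2−4| = 11 + 6 = 17
d(T, Hub-G) = |-7−7| + |-2−(-2)| = 14 + 0 = 14
d(T, Hub-H) = |-7−(-7)| + |-2−9| = 0 + 11 = 11
d(T, Hub-J) = |-7−7| + |-2−7| = 14 + 9 = 23
Sorted ascending: Hub-C, Hub-B, Hub-A, … — the second-nearest is Hub-B.

Hub-B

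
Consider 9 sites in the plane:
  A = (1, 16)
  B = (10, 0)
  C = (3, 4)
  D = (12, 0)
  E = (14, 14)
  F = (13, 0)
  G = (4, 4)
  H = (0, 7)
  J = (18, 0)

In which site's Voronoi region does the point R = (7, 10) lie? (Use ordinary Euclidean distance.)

Squared Euclidean distances:
|RA|² = (7−1)² + (10−16)² = 36 + 36 = 72
|RB|² = (7−10)² + (10−0)² = 9 + 100 = 109
|RC|² = (7−3)² + (10−4)² = 16 + 36 = 52
|RD|² = (7−12)² + (10−0)² = 25 + 100 = 125
|RE|² = (7−14)² + (10−14)² = 49 + 16 = 65
|RF|² = (7−13)² + (10−0)² = 36 + 100 = 136
|RG|² = (7−4)² + (10−4)² = 9 + 36 = 45
|RH|² = (7−0)² + (10−7)² = 49 + 9 = 58
|RJ|² = (7−18)² + (10−0)² = 121 + 100 = 221
Minimum is at G.

G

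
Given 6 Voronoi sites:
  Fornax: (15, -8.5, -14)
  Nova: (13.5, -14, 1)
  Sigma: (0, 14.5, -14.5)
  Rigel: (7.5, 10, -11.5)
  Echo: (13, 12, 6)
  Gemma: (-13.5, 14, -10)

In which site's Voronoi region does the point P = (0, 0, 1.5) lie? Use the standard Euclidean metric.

Rigel

Compare squared distances (the ordering matches that of the actual distances):
d²(P, Fornax) = (0−15)² + (0−(-8.5))² + (1.5−(-14))² = 225 + 72.25 + 240.25 = 537.5
d²(P, Nova) = (0−13.5)² + (0−(-14))² + (1.5−1)² = 182.25 + 196 + 0.25 = 378.5
d²(P, Sigma) = (0−0)² + (0−14.5)² + (1.5−(-14.5))² = 0 + 210.25 + 256 = 466.25
d²(P, Rigel) = (0−7.5)² + (0−10)² + (1.5−(-11.5))² = 56.25 + 100 + 169 = 325.25
d²(P, Echo) = (0−13)² + (0−12)² + (1.5−6)² = 169 + 144 + 20.25 = 333.25
d²(P, Gemma) = (0−(-13.5))² + (0−14)² + (1.5−(-10))² = 182.25 + 196 + 132.25 = 510.5
Rigel is nearest.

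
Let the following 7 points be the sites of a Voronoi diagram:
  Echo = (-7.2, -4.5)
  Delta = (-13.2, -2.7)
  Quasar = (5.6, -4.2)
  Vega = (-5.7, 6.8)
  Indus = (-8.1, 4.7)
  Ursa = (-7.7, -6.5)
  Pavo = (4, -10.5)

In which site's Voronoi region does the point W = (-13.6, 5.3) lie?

Indus

Squared Euclidean distances:
d²(W, Echo) = (-13.6−(-7.2))² + (5.3−(-4.5))² = 40.96 + 96.04 = 137
d²(W, Delta) = (-13.6−(-13.2))² + (5.3−(-2.7))² = 0.16 + 64 = 64.16
d²(W, Quasar) = (-13.6−5.6)² + (5.3−(-4.2))² = 368.64 + 90.25 = 458.89
d²(W, Vega) = (-13.6−(-5.7))² + (5.3−6.8)² = 62.41 + 2.25 = 64.66
d²(W, Indus) = (-13.6−(-8.1))² + (5.3−4.7)² = 30.25 + 0.36 = 30.61
d²(W, Ursa) = (-13.6−(-7.7))² + (5.3−(-6.5))² = 34.81 + 139.24 = 174.05
d²(W, Pavo) = (-13.6−4)² + (5.3−(-10.5))² = 309.76 + 249.64 = 559.4
The smallest is to Indus, so W lies in the Voronoi region of Indus.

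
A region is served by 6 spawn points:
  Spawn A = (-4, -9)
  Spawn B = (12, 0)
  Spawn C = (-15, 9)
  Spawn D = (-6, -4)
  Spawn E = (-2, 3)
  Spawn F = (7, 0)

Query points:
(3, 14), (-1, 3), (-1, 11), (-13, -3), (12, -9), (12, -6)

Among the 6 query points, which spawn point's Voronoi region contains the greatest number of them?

Spawn E

(3, 14) — d² to each: Spawn A:578, Spawn B:277, Spawn C:349, Spawn D:405, Spawn E:146, Spawn F:212 → nearest is Spawn E
(-1, 3) — d² to each: Spawn A:153, Spawn B:178, Spawn C:232, Spawn D:74, Spawn E:1, Spawn F:73 → nearest is Spawn E
(-1, 11) — d² to each: Spawn A:409, Spawn B:290, Spawn C:200, Spawn D:250, Spawn E:65, Spawn F:185 → nearest is Spawn E
(-13, -3) — d² to each: Spawn A:117, Spawn B:634, Spawn C:148, Spawn D:50, Spawn E:157, Spawn F:409 → nearest is Spawn D
(12, -9) — d² to each: Spawn A:256, Spawn B:81, Spawn C:1053, Spawn D:349, Spawn E:340, Spawn F:106 → nearest is Spawn B
(12, -6) — d² to each: Spawn A:265, Spawn B:36, Spawn C:954, Spawn D:328, Spawn E:277, Spawn F:61 → nearest is Spawn B
Tally — Spawn B:2, Spawn D:1, Spawn E:3. Spawn E captures the most (3).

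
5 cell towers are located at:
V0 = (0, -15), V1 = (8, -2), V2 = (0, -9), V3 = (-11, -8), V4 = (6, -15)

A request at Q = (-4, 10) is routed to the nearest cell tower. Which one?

V1

Since √ is increasing, it suffices to compare squared distances:
|QV0|² = (-4−0)² + (10−(-15))² = 16 + 625 = 641
|QV1|² = (-4−8)² + (10−(-2))² = 144 + 144 = 288
|QV2|² = (-4−0)² + (10−(-9))² = 16 + 361 = 377
|QV3|² = (-4−(-11))² + (10−(-8))² = 49 + 324 = 373
|QV4|² = (-4−6)² + (10−(-15))² = 100 + 625 = 725
V1 is nearest.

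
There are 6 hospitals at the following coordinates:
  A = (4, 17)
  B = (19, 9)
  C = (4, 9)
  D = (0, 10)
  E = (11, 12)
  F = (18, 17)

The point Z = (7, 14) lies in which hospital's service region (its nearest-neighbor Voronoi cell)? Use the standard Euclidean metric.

A

Compare squared distances (the ordering matches that of the actual distances):
|ZA|² = 9 + 9 = 18
|ZB|² = 144 + 25 = 169
|ZC|² = 9 + 25 = 34
|ZD|² = 49 + 16 = 65
|ZE|² = 16 + 4 = 20
|ZF|² = 121 + 9 = 130
A is nearest.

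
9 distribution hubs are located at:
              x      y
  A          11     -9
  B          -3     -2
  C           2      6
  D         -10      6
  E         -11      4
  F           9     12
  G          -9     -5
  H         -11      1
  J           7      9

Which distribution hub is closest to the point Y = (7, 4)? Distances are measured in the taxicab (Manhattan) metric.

J

d(Y,A) = |7−11| + |4−(-9)| = 4 + 13 = 17
d(Y,B) = |7−(-3)| + |4−(-2)| = 10 + 6 = 16
d(Y,C) = |7−2| + |4−6| = 5 + 2 = 7
d(Y,D) = |7−(-10)| + |4−6| = 17 + 2 = 19
d(Y,E) = |7−(-11)| + |4−4| = 18 + 0 = 18
d(Y,F) = |7−9| + |4−12| = 2 + 8 = 10
d(Y,G) = |7−(-9)| + |4−(-5)| = 16 + 9 = 25
d(Y,H) = |7−(-11)| + |4−1| = 18 + 3 = 21
d(Y,J) = |7−7| + |4−9| = 0 + 5 = 5
The smallest is to J, so Y lies in the Voronoi region of J.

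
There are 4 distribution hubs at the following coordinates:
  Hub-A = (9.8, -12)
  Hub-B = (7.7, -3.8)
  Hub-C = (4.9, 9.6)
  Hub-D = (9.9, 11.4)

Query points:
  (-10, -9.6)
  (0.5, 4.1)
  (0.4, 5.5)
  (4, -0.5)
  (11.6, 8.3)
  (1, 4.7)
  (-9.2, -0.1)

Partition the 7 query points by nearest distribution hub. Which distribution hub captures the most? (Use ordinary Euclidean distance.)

Hub-C

(-10, -9.6) — d² to each: Hub-A:397.8, Hub-B:346.93, Hub-C:590.65, Hub-D:837.01 → nearest is Hub-B
(0.5, 4.1) — d² to each: Hub-A:345.7, Hub-B:114.25, Hub-C:49.61, Hub-D:141.65 → nearest is Hub-C
(0.4, 5.5) — d² to each: Hub-A:394.61, Hub-B:139.78, Hub-C:37.06, Hub-D:125.06 → nearest is Hub-C
(4, -0.5) — d² to each: Hub-A:165.89, Hub-B:24.58, Hub-C:102.82, Hub-D:176.42 → nearest is Hub-B
(11.6, 8.3) — d² to each: Hub-A:415.33, Hub-B:161.62, Hub-C:46.58, Hub-D:12.5 → nearest is Hub-D
(1, 4.7) — d² to each: Hub-A:356.33, Hub-B:117.14, Hub-C:39.22, Hub-D:124.1 → nearest is Hub-C
(-9.2, -0.1) — d² to each: Hub-A:502.61, Hub-B:299.3, Hub-C:292.9, Hub-D:497.06 → nearest is Hub-C
Tally — Hub-B:2, Hub-C:4, Hub-D:1. Hub-C captures the most (4).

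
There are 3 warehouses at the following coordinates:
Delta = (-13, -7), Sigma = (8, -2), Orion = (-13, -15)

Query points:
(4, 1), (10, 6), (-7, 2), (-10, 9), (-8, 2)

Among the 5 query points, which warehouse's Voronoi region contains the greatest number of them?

(4, 1) — d² to each: Delta:353, Sigma:25, Orion:545 → nearest is Sigma
(10, 6) — d² to each: Delta:698, Sigma:68, Orion:970 → nearest is Sigma
(-7, 2) — d² to each: Delta:117, Sigma:241, Orion:325 → nearest is Delta
(-10, 9) — d² to each: Delta:265, Sigma:445, Orion:585 → nearest is Delta
(-8, 2) — d² to each: Delta:106, Sigma:272, Orion:314 → nearest is Delta
Tally — Delta:3, Sigma:2. Delta captures the most (3).

Delta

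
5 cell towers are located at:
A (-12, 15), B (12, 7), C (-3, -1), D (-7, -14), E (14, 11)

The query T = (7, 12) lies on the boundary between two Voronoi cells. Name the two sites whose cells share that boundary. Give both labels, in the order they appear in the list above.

B and E

Squared distances from T to each site:
|TA|² = (7−(-12))² + (12−15)² = 361 + 9 = 370
|TB|² = (7−12)² + (12−7)² = 25 + 25 = 50
|TC|² = (7−(-3))² + (12−(-1))² = 100 + 169 = 269
|TD|² = (7−(-7))² + (12−(-14))² = 196 + 676 = 872
|TE|² = (7−14)² + (12−11)² = 49 + 1 = 50
T is equidistant from B and E (both at squared distance 50), and every other site is strictly farther — so T lies on the B–E Voronoi edge.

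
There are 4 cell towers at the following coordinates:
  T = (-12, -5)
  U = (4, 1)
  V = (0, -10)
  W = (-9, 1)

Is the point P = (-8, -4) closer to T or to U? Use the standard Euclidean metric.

Compare squared distances:
|PT|² = (-8−(-12))² + (-4−(-5))² = 16 + 1 = 17
|PU|² = (-8−4)² + (-4−1)² = 144 + 25 = 169
17 < 169, so T is closer.

T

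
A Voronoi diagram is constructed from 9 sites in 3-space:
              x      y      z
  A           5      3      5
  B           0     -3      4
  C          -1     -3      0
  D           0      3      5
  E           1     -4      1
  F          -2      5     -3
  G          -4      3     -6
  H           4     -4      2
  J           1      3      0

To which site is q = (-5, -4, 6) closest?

B

Squared Euclidean distances:
|qA|² = 100 + 49 + 1 = 150
|qB|² = 25 + 1 + 4 = 30
|qC|² = 16 + 1 + 36 = 53
|qD|² = 25 + 49 + 1 = 75
|qE|² = 36 + 0 + 25 = 61
|qF|² = 9 + 81 + 81 = 171
|qG|² = 1 + 49 + 144 = 194
|qH|² = 81 + 0 + 16 = 97
|qJ|² = 36 + 49 + 36 = 121
Minimum is at B.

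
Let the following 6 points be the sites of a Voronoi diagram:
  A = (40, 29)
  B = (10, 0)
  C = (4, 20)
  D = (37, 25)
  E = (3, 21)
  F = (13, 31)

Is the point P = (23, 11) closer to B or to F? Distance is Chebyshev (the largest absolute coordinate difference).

B

d(P,B) = max(13, 11) = 13
d(P,F) = max(10, 20) = 20
13 < 20, so B is closer.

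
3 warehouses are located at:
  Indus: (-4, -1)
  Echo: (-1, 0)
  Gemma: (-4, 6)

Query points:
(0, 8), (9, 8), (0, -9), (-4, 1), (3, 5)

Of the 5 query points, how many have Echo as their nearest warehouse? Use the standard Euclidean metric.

(0, 8) — d² to each: Indus:97, Echo:65, Gemma:20 → nearest is Gemma
(9, 8) — d² to each: Indus:250, Echo:164, Gemma:173 → nearest is Echo
(0, -9) — d² to each: Indus:80, Echo:82, Gemma:241 → nearest is Indus
(-4, 1) — d² to each: Indus:4, Echo:10, Gemma:25 → nearest is Indus
(3, 5) — d² to each: Indus:85, Echo:41, Gemma:50 → nearest is Echo
2 of the 5 points have Echo as nearest.

2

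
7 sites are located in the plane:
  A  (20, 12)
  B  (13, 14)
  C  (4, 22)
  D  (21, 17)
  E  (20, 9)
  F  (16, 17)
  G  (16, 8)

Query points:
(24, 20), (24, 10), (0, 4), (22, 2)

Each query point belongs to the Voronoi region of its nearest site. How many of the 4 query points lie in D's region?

(24, 20) — d² to each: A:80, B:157, C:404, D:18, E:137, F:73, G:208 → nearest is D
(24, 10) — d² to each: A:20, B:137, C:544, D:58, E:17, F:113, G:68 → nearest is E
(0, 4) — d² to each: A:464, B:269, C:340, D:610, E:425, F:425, G:272 → nearest is B
(22, 2) — d² to each: A:104, B:225, C:724, D:226, E:53, F:261, G:72 → nearest is E
1 of the 4 points has D as nearest.

1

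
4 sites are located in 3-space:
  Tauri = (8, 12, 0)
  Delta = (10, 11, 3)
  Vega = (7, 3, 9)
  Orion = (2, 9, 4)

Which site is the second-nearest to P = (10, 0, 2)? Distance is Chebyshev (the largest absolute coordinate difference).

Orion

d(P, Tauri) = max(2, 12, 2) = 12
d(P, Delta) = max(0, 11, 1) = 11
d(P, Vega) = max(3, 3, 7) = 7
d(P, Orion) = max(8, 9, 2) = 9
Sorted ascending: Vega, Orion, Delta, … — the second-nearest is Orion.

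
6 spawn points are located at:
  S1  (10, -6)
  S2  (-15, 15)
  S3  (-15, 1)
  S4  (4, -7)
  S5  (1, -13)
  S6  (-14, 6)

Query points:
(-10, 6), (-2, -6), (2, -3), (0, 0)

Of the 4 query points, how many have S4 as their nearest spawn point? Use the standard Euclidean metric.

(-10, 6) — d² to each: S1:544, S2:106, S3:50, S4:365, S5:482, S6:16 → nearest is S6
(-2, -6) — d² to each: S1:144, S2:610, S3:218, S4:37, S5:58, S6:288 → nearest is S4
(2, -3) — d² to each: S1:73, S2:613, S3:305, S4:20, S5:101, S6:337 → nearest is S4
(0, 0) — d² to each: S1:136, S2:450, S3:226, S4:65, S5:170, S6:232 → nearest is S4
3 of the 4 points have S4 as nearest.

3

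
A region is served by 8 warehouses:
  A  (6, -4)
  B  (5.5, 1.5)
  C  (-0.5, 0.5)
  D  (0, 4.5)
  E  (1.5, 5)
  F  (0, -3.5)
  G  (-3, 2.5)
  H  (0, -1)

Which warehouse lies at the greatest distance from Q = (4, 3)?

Since √ is increasing, it suffices to compare squared distances:
|QA|² = 4 + 49 = 53
|QB|² = 2.25 + 2.25 = 4.5
|QC|² = 20.25 + 6.25 = 26.5
|QD|² = 16 + 2.25 = 18.25
|QE|² = 6.25 + 4 = 10.25
|QF|² = 16 + 42.25 = 58.25
|QG|² = 49 + 0.25 = 49.25
|QH|² = 16 + 16 = 32
The largest is to F.

F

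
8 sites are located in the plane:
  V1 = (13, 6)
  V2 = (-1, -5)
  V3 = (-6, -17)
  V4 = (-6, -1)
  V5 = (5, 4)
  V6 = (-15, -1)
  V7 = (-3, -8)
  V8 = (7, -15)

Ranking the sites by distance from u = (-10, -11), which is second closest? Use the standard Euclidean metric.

Compare squared distances (the ordering matches that of the actual distances):
|uV1|² = 529 + 289 = 818
|uV2|² = 81 + 36 = 117
|uV3|² = 16 + 36 = 52
|uV4|² = 16 + 100 = 116
|uV5|² = 225 + 225 = 450
|uV6|² = 25 + 100 = 125
|uV7|² = 49 + 9 = 58
|uV8|² = 289 + 16 = 305
Sorted ascending: V3, V7, V4, … — the second-nearest is V7.

V7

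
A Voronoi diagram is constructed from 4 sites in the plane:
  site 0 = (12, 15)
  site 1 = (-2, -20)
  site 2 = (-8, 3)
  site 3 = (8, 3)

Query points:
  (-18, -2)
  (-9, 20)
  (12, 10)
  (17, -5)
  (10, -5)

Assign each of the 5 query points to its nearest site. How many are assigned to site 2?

2

(-18, -2) — d² to each: site 0:1189, site 1:580, site 2:125, site 3:701 → nearest is site 2
(-9, 20) — d² to each: site 0:466, site 1:1649, site 2:290, site 3:578 → nearest is site 2
(12, 10) — d² to each: site 0:25, site 1:1096, site 2:449, site 3:65 → nearest is site 0
(17, -5) — d² to each: site 0:425, site 1:586, site 2:689, site 3:145 → nearest is site 3
(10, -5) — d² to each: site 0:404, site 1:369, site 2:388, site 3:68 → nearest is site 3
2 of the 5 points have site 2 as nearest.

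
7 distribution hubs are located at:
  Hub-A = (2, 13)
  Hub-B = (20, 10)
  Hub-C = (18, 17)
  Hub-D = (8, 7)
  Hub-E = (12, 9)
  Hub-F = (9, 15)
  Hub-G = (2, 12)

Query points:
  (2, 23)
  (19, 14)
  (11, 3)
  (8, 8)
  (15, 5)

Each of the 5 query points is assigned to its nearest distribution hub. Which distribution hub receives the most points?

Hub-D

(2, 23) — d² to each: Hub-A:100, Hub-B:493, Hub-C:292, Hub-D:292, Hub-E:296, Hub-F:113, Hub-G:121 → nearest is Hub-A
(19, 14) — d² to each: Hub-A:290, Hub-B:17, Hub-C:10, Hub-D:170, Hub-E:74, Hub-F:101, Hub-G:293 → nearest is Hub-C
(11, 3) — d² to each: Hub-A:181, Hub-B:130, Hub-C:245, Hub-D:25, Hub-E:37, Hub-F:148, Hub-G:162 → nearest is Hub-D
(8, 8) — d² to each: Hub-A:61, Hub-B:148, Hub-C:181, Hub-D:1, Hub-E:17, Hub-F:50, Hub-G:52 → nearest is Hub-D
(15, 5) — d² to each: Hub-A:233, Hub-B:50, Hub-C:153, Hub-D:53, Hub-E:25, Hub-F:136, Hub-G:218 → nearest is Hub-E
Tally — Hub-A:1, Hub-C:1, Hub-D:2, Hub-E:1. Hub-D captures the most (2).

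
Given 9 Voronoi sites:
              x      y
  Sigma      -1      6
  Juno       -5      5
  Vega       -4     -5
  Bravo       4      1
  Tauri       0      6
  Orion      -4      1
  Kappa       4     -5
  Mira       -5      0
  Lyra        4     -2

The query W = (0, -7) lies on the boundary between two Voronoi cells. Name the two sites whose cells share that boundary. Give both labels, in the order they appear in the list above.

Vega and Kappa

Squared distances from W to each site:
d²(W, Sigma) = 1 + 169 = 170
d²(W, Juno) = 25 + 144 = 169
d²(W, Vega) = 16 + 4 = 20
d²(W, Bravo) = 16 + 64 = 80
d²(W, Tauri) = 0 + 169 = 169
d²(W, Orion) = 16 + 64 = 80
d²(W, Kappa) = 16 + 4 = 20
d²(W, Mira) = 25 + 49 = 74
d²(W, Lyra) = 16 + 25 = 41
W is equidistant from Vega and Kappa (both at squared distance 20), and every other site is strictly farther — so W lies on the Vega–Kappa Voronoi edge.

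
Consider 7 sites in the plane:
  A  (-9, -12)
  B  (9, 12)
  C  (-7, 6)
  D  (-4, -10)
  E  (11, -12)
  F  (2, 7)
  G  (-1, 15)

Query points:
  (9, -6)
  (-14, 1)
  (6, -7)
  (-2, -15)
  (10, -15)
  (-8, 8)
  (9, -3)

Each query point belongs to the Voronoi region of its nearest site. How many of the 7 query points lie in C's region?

2

(9, -6) — d² to each: A:360, B:324, C:400, D:185, E:40, F:218, G:541 → nearest is E
(-14, 1) — d² to each: A:194, B:650, C:74, D:221, E:794, F:292, G:365 → nearest is C
(6, -7) — d² to each: A:250, B:370, C:338, D:109, E:50, F:212, G:533 → nearest is E
(-2, -15) — d² to each: A:58, B:850, C:466, D:29, E:178, F:500, G:901 → nearest is D
(10, -15) — d² to each: A:370, B:730, C:730, D:221, E:10, F:548, G:1021 → nearest is E
(-8, 8) — d² to each: A:401, B:305, C:5, D:340, E:761, F:101, G:98 → nearest is C
(9, -3) — d² to each: A:405, B:225, C:337, D:218, E:85, F:149, G:424 → nearest is E
2 of the 7 points have C as nearest.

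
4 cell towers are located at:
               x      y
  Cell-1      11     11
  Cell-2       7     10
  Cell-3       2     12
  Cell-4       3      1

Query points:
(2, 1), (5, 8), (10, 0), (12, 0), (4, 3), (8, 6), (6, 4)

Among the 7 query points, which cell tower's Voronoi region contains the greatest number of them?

Cell-4

(2, 1) — d² to each: Cell-1:181, Cell-2:106, Cell-3:121, Cell-4:1 → nearest is Cell-4
(5, 8) — d² to each: Cell-1:45, Cell-2:8, Cell-3:25, Cell-4:53 → nearest is Cell-2
(10, 0) — d² to each: Cell-1:122, Cell-2:109, Cell-3:208, Cell-4:50 → nearest is Cell-4
(12, 0) — d² to each: Cell-1:122, Cell-2:125, Cell-3:244, Cell-4:82 → nearest is Cell-4
(4, 3) — d² to each: Cell-1:113, Cell-2:58, Cell-3:85, Cell-4:5 → nearest is Cell-4
(8, 6) — d² to each: Cell-1:34, Cell-2:17, Cell-3:72, Cell-4:50 → nearest is Cell-2
(6, 4) — d² to each: Cell-1:74, Cell-2:37, Cell-3:80, Cell-4:18 → nearest is Cell-4
Tally — Cell-2:2, Cell-4:5. Cell-4 captures the most (5).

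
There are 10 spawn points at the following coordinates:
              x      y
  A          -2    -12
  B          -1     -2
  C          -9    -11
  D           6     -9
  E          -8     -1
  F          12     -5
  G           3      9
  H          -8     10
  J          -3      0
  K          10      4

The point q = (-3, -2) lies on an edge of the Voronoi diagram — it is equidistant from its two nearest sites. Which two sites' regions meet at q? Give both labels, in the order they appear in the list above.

Squared distances from q to each site:
|qA|² = (-3−(-2))² + (-2−(-12))² = 1 + 100 = 101
|qB|² = (-3−(-1))² + (-2−(-2))² = 4 + 0 = 4
|qC|² = (-3−(-9))² + (-2−(-11))² = 36 + 81 = 117
|qD|² = (-3−6)² + (-2−(-9))² = 81 + 49 = 130
|qE|² = (-3−(-8))² + (-2−(-1))² = 25 + 1 = 26
|qF|² = (-3−12)² + (-2−(-5))² = 225 + 9 = 234
|qG|² = (-3−3)² + (-2−9)² = 36 + 121 = 157
|qH|² = (-3−(-8))² + (-2−10)² = 25 + 144 = 169
|qJ|² = (-3−(-3))² + (-2−0)² = 0 + 4 = 4
|qK|² = (-3−10)² + (-2−4)² = 169 + 36 = 205
q is equidistant from B and J (both at squared distance 4), and every other site is strictly farther — so q lies on the B–J Voronoi edge.

B and J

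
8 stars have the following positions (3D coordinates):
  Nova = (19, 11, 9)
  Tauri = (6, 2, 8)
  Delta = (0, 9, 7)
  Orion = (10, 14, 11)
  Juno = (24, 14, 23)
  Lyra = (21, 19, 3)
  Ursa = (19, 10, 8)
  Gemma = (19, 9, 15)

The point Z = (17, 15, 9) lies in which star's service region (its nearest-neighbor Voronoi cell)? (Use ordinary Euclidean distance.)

Since √ is increasing, it suffices to compare squared distances:
d²(Z, Nova) = (17−19)² + (15−11)² + (9−9)² = 4 + 16 + 0 = 20
d²(Z, Tauri) = (17−6)² + (15−2)² + (9−8)² = 121 + 169 + 1 = 291
d²(Z, Delta) = (17−0)² + (15−9)² + (9−7)² = 289 + 36 + 4 = 329
d²(Z, Orion) = (17−10)² + (15−14)² + (9−11)² = 49 + 1 + 4 = 54
d²(Z, Juno) = (17−24)² + (15−14)² + (9−23)² = 49 + 1 + 196 = 246
d²(Z, Lyra) = (17−21)² + (15−19)² + (9−3)² = 16 + 16 + 36 = 68
d²(Z, Ursa) = (17−19)² + (15−10)² + (9−8)² = 4 + 25 + 1 = 30
d²(Z, Gemma) = (17−19)² + (15−9)² + (9−15)² = 4 + 36 + 36 = 76
Nova is nearest.

Nova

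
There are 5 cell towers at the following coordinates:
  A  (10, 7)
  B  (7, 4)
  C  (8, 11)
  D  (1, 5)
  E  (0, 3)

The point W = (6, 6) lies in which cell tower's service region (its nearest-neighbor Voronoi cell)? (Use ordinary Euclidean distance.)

Since √ is increasing, it suffices to compare squared distances:
|WA|² = (6−10)² + (6−7)² = 16 + 1 = 17
|WB|² = (6−7)² + (6−4)² = 1 + 4 = 5
|WC|² = (6−8)² + (6−11)² = 4 + 25 = 29
|WD|² = (6−1)² + (6−5)² = 25 + 1 = 26
|WE|² = (6−0)² + (6−3)² = 36 + 9 = 45
Minimum is at B.

B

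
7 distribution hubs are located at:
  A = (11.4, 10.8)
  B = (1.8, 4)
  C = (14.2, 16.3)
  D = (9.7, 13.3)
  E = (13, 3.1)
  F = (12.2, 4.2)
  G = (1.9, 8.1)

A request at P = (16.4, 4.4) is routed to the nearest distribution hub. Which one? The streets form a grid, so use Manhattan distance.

F

d(P,A) = |16.4−11.4| + |4.4−10.8| = 5 + 6.4 = 11.4
d(P,B) = |16.4−1.8| + |4.4−4| = 14.6 + 0.4 = 15
d(P,C) = |16.4−14.2| + |4.4−16.3| = 2.2 + 11.9 = 14.1
d(P,D) = |16.4−9.7| + |4.4−13.3| = 6.7 + 8.9 = 15.6
d(P,E) = |16.4−13| + |4.4−3.1| = 3.4 + 1.3 = 4.7
d(P,F) = |16.4−12.2| + |4.4−4.2| = 4.2 + 0.2 = 4.4
d(P,G) = |16.4−1.9| + |4.4−8.1| = 14.5 + 3.7 = 18.2
F is nearest.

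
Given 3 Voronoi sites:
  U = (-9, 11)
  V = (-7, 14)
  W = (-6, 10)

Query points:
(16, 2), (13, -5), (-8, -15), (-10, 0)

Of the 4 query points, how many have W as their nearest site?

4

(16, 2) — d² to each: U:706, V:673, W:548 → nearest is W
(13, -5) — d² to each: U:740, V:761, W:586 → nearest is W
(-8, -15) — d² to each: U:677, V:842, W:629 → nearest is W
(-10, 0) — d² to each: U:122, V:205, W:116 → nearest is W
4 of the 4 points have W as nearest.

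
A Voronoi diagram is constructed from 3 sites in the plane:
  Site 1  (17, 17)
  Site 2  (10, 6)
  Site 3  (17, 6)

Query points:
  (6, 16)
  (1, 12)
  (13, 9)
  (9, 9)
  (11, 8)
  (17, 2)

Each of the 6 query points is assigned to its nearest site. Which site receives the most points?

(6, 16) — d² to each: Site 1:122, Site 2:116, Site 3:221 → nearest is Site 2
(1, 12) — d² to each: Site 1:281, Site 2:117, Site 3:292 → nearest is Site 2
(13, 9) — d² to each: Site 1:80, Site 2:18, Site 3:25 → nearest is Site 2
(9, 9) — d² to each: Site 1:128, Site 2:10, Site 3:73 → nearest is Site 2
(11, 8) — d² to each: Site 1:117, Site 2:5, Site 3:40 → nearest is Site 2
(17, 2) — d² to each: Site 1:225, Site 2:65, Site 3:16 → nearest is Site 3
Tally — Site 2:5, Site 3:1. Site 2 captures the most (5).

Site 2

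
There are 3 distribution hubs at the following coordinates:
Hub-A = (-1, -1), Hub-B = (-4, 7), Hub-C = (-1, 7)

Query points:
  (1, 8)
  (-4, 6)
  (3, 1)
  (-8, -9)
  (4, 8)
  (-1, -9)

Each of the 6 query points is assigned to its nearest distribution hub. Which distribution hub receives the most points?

(1, 8) — d² to each: Hub-A:85, Hub-B:26, Hub-C:5 → nearest is Hub-C
(-4, 6) — d² to each: Hub-A:58, Hub-B:1, Hub-C:10 → nearest is Hub-B
(3, 1) — d² to each: Hub-A:20, Hub-B:85, Hub-C:52 → nearest is Hub-A
(-8, -9) — d² to each: Hub-A:113, Hub-B:272, Hub-C:305 → nearest is Hub-A
(4, 8) — d² to each: Hub-A:106, Hub-B:65, Hub-C:26 → nearest is Hub-C
(-1, -9) — d² to each: Hub-A:64, Hub-B:265, Hub-C:256 → nearest is Hub-A
Tally — Hub-A:3, Hub-B:1, Hub-C:2. Hub-A captures the most (3).

Hub-A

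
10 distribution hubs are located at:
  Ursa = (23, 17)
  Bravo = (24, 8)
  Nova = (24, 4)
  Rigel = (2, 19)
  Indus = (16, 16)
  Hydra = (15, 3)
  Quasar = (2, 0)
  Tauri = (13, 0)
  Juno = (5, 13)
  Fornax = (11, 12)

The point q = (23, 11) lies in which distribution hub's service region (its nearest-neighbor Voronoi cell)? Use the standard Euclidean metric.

Squared Euclidean distances:
d²(q, Ursa) = (23−23)² + (11−17)² = 0 + 36 = 36
d²(q, Bravo) = (23−24)² + (11−8)² = 1 + 9 = 10
d²(q, Nova) = (23−24)² + (11−4)² = 1 + 49 = 50
d²(q, Rigel) = (23−2)² + (11−19)² = 441 + 64 = 505
d²(q, Indus) = (23−16)² + (11−16)² = 49 + 25 = 74
d²(q, Hydra) = (23−15)² + (11−3)² = 64 + 64 = 128
d²(q, Quasar) = (23−2)² + (11−0)² = 441 + 121 = 562
d²(q, Tauri) = (23−13)² + (11−0)² = 100 + 121 = 221
d²(q, Juno) = (23−5)² + (11−13)² = 324 + 4 = 328
d²(q, Fornax) = (23−11)² + (11−12)² = 144 + 1 = 145
Minimum is at Bravo.

Bravo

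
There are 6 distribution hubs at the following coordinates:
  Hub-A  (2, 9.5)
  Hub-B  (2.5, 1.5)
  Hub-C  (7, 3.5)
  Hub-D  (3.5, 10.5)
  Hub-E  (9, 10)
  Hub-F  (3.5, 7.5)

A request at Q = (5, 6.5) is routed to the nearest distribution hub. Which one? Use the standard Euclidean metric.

Compare squared distances (the ordering matches that of the actual distances):
d²(Q, Hub-A) = 9 + 9 = 18
d²(Q, Hub-B) = 6.25 + 25 = 31.25
d²(Q, Hub-C) = 4 + 9 = 13
d²(Q, Hub-D) = 2.25 + 16 = 18.25
d²(Q, Hub-E) = 16 + 12.25 = 28.25
d²(Q, Hub-F) = 2.25 + 1 = 3.25
Hub-F is nearest.

Hub-F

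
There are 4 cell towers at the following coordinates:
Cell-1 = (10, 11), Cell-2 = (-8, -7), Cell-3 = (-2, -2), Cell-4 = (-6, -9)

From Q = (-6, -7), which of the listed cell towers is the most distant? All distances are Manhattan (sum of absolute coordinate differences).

d(Q, Cell-1) = |-6−10| + |-7−11| = 16 + 18 = 34
d(Q, Cell-2) = |-6−(-8)| + |-7−(-7)| = 2 + 0 = 2
d(Q, Cell-3) = |-6−(-2)| + |-7−(-2)| = 4 + 5 = 9
d(Q, Cell-4) = |-6−(-6)| + |-7−(-9)| = 0 + 2 = 2
The largest is to Cell-1.

Cell-1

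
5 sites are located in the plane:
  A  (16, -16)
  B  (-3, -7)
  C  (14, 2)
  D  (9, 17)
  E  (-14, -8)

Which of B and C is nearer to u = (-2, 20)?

C

Compare squared distances:
|uB|² = (-2−(-3))² + (20−(-7))² = 1 + 729 = 730
|uC|² = (-2−14)² + (20−2)² = 256 + 324 = 580
730 > 580, so C is closer.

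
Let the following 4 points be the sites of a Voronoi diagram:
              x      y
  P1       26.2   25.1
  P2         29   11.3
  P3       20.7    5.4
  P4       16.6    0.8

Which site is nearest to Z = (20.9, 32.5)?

Compare squared distances (the ordering matches that of the actual distances):
|ZP1|² = (20.9−26.2)² + (32.5−25.1)² = 28.09 + 54.76 = 82.85
|ZP2|² = (20.9−29)² + (32.5−11.3)² = 65.61 + 449.44 = 515.05
|ZP3|² = (20.9−20.7)² + (32.5−5.4)² = 0.04 + 734.41 = 734.45
|ZP4|² = (20.9−16.6)² + (32.5−0.8)² = 18.49 + 1004.89 = 1023.38
The smallest is to P1, so Z lies in the Voronoi region of P1.

P1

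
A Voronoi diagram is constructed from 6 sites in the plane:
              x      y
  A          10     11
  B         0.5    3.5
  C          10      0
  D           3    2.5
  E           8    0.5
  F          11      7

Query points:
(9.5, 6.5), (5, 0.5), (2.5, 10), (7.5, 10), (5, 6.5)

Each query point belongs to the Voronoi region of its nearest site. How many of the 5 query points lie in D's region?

2

(9.5, 6.5) — d² to each: A:20.5, B:90, C:42.5, D:58.25, E:38.25, F:2.5 → nearest is F
(5, 0.5) — d² to each: A:135.25, B:29.25, C:25.25, D:8, E:9, F:78.25 → nearest is D
(2.5, 10) — d² to each: A:57.25, B:46.25, C:156.25, D:56.5, E:120.5, F:81.25 → nearest is B
(7.5, 10) — d² to each: A:7.25, B:91.25, C:106.25, D:76.5, E:90.5, F:21.25 → nearest is A
(5, 6.5) — d² to each: A:45.25, B:29.25, C:67.25, D:20, E:45, F:36.25 → nearest is D
2 of the 5 points have D as nearest.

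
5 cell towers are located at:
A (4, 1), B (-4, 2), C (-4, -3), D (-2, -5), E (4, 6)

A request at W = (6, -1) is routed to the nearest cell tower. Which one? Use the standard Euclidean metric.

Squared Euclidean distances:
|WA|² = (6−4)² + (-1−1)² = 4 + 4 = 8
|WB|² = (6−(-4))² + (-1−2)² = 100 + 9 = 109
|WC|² = (6−(-4))² + (-1−(-3))² = 100 + 4 = 104
|WD|² = (6−(-2))² + (-1−(-5))² = 64 + 16 = 80
|WE|² = (6−4)² + (-1−6)² = 4 + 49 = 53
Minimum is at A.

A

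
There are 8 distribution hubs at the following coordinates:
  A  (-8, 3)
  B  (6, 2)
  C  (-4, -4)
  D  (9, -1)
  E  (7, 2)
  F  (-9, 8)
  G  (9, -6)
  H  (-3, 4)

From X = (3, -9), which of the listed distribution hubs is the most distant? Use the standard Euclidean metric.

F

Since √ is increasing, it suffices to compare squared distances:
|XA|² = (3−(-8))² + (-9−3)² = 121 + 144 = 265
|XB|² = (3−6)² + (-9−2)² = 9 + 121 = 130
|XC|² = (3−(-4))² + (-9−(-4))² = 49 + 25 = 74
|XD|² = (3−9)² + (-9−(-1))² = 36 + 64 = 100
|XE|² = (3−7)² + (-9−2)² = 16 + 121 = 137
|XF|² = (3−(-9))² + (-9−8)² = 144 + 289 = 433
|XG|² = (3−9)² + (-9−(-6))² = 36 + 9 = 45
|XH|² = (3−(-3))² + (-9−4)² = 36 + 169 = 205
The largest is to F.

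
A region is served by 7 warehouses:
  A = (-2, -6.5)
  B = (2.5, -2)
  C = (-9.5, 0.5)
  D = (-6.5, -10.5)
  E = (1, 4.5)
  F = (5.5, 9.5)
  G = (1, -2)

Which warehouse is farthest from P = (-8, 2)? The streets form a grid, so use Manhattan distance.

d(P,A) = |-8−(-2)| + |2−(-6.5)| = 6 + 8.5 = 14.5
d(P,B) = |-8−2.5| + |2−(-2)| = 10.5 + 4 = 14.5
d(P,C) = |-8−(-9.5)| + |2−0.5| = 1.5 + 1.5 = 3
d(P,D) = |-8−(-6.5)| + |2−(-10.5)| = 1.5 + 12.5 = 14
d(P,E) = |-8−1| + |2−4.5| = 9 + 2.5 = 11.5
d(P,F) = |-8−5.5| + |2−9.5| = 13.5 + 7.5 = 21
d(P,G) = |-8−1| + |2−(-2)| = 9 + 4 = 13
The largest is to F.

F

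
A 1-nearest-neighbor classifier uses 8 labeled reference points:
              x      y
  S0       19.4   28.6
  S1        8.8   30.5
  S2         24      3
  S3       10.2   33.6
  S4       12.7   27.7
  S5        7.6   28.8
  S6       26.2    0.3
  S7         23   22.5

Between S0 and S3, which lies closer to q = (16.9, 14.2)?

S0

Compare squared distances:
|qS0|² = (16.9−19.4)² + (14.2−28.6)² = 6.25 + 207.36 = 213.61
|qS3|² = (16.9−10.2)² + (14.2−33.6)² = 44.89 + 376.36 = 421.25
213.61 < 421.25, so S0 is closer.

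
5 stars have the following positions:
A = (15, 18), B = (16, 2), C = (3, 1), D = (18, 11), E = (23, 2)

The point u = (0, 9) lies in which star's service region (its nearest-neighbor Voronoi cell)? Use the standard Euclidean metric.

Compare squared distances (the ordering matches that of the actual distances):
|uA|² = (0−15)² + (9−18)² = 225 + 81 = 306
|uB|² = (0−16)² + (9−2)² = 256 + 49 = 305
|uC|² = (0−3)² + (9−1)² = 9 + 64 = 73
|uD|² = (0−18)² + (9−11)² = 324 + 4 = 328
|uE|² = (0−23)² + (9−2)² = 529 + 49 = 578
The smallest is to C, so u lies in the Voronoi region of C.

C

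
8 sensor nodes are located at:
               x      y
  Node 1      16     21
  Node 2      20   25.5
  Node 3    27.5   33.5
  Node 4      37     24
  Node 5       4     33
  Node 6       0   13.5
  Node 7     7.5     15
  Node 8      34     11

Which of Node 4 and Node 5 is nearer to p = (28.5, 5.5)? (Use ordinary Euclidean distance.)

Compare squared distances:
d²(p, Node 4) = (28.5−37)² + (5.5−24)² = 72.25 + 342.25 = 414.5
d²(p, Node 5) = (28.5−4)² + (5.5−33)² = 600.25 + 756.25 = 1356.5
414.5 < 1356.5, so Node 4 is closer.

Node 4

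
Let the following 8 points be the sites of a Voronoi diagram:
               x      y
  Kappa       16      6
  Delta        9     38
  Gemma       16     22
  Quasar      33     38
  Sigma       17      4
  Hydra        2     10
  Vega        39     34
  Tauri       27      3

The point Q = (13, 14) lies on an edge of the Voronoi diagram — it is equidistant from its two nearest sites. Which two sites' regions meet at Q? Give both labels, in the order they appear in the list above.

Kappa and Gemma

Squared distances from Q to each site:
d²(Q, Kappa) = 9 + 64 = 73
d²(Q, Delta) = 16 + 576 = 592
d²(Q, Gemma) = 9 + 64 = 73
d²(Q, Quasar) = 400 + 576 = 976
d²(Q, Sigma) = 16 + 100 = 116
d²(Q, Hydra) = 121 + 16 = 137
d²(Q, Vega) = 676 + 400 = 1076
d²(Q, Tauri) = 196 + 121 = 317
Q is equidistant from Kappa and Gemma (both at squared distance 73), and every other site is strictly farther — so Q lies on the Kappa–Gemma Voronoi edge.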